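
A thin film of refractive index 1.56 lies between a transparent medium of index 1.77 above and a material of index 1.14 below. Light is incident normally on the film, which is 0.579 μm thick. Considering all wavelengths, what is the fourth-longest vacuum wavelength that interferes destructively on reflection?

516 nm

Ray reflecting at the top interface goes from n = 1.77 toward n = 1.56: no phase shift.
At the lower boundary (n = 1.56 to n = 1.14) the reflected ray undergoes no phase shift.
Zero or two π shifts → no net half-wave offset.
So the condition for destructive reflection is 2 n t = (m + ½) λ.
λ = 2 n t / (m + ½). The fourth-longest wavelength is m = 3: λ = 2 × 1.56 × 579 / 3.50 = 516 nm.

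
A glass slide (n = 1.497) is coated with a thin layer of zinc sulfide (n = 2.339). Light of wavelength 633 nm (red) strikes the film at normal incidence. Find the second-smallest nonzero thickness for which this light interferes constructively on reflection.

203 nm

Top surface (1.0 → 2.339): reflection off a higher-index medium gives a half-wave phase shift.
Ray reflecting at the bottom interface goes from n = 2.339 toward n = 1.497: no phase shift.
Net: one phase inversion between the two reflected rays.
So the condition for constructive reflection is 2 n t = (m + ½) λ.
The second-smallest nonzero thickness corresponds to m = 1: t = (m + ½) λ / (2 n) = 1.50 × 633 / (2 × 2.339) = 203 nm.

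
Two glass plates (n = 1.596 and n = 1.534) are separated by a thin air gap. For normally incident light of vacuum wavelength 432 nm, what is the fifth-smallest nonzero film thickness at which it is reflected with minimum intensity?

1080 nm

Top surface (1.596 → 1.0): reflection off a lower-index medium gives no phase shift.
Ray reflecting at the bottom interface goes from n = 1.0 toward n = 1.534: a half-wave phase shift.
The two reflections differ by half a wavelength.
So the condition for destructive reflection is 2 n t = m λ.
The fifth-smallest nonzero thickness corresponds to m = 5: t = m λ / (2 n) = 5.00 × 432 / (2 × 1.0) = 1080 nm.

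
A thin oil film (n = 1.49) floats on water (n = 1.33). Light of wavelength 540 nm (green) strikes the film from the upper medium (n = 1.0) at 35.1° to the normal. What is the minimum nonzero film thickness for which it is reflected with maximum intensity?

Ray reflecting at the top interface goes from n = 1.0 toward n = 1.49: a half-wave phase shift.
Ray reflecting at the bottom interface goes from n = 1.49 toward n = 1.33: no phase shift.
Exactly one π shift → a net half-wave offset.
So the condition for constructive reflection is 2 n t cos θ_r = (m + ½) λ.
Snell's law: 1.0 sin 35.1° = 1.49 sin θ_r → sin θ_r = 0.386, cos θ_r = 0.923.
Minimum at m = 0: t = λ / (4 n cos θ_r) = 540 / (4 × 1.49 × 0.923) = 98.2 nm.

98.2 nm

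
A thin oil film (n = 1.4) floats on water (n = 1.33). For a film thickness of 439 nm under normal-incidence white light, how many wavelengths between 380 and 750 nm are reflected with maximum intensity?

1

Ray reflecting at the top interface goes from n = 1.0 toward n = 1.4: a half-wave phase shift.
Ray reflecting at the bottom interface goes from n = 1.4 toward n = 1.33: no phase shift.
Exactly one π shift → a net half-wave offset.
So the condition for constructive reflection is 2 n t = (m + ½) λ.
λ = 2 n t / (m + ½) = 1229 / (m + ½) nm.
m=1: 819 nm (IR); m=2: 492 nm (visible); m=3: 351 nm (UV).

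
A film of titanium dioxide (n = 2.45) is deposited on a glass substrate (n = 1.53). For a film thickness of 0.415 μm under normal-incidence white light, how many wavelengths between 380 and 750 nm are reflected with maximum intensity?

2

Top surface (1.0 → 2.45): reflection off a higher-index medium gives a half-wave phase shift.
Bottom surface (2.45 → 1.53): reflection off a lower-index medium gives no phase shift.
The two reflections differ by half a wavelength.
For maximum reflection here: 2 n t = (m + ½) λ.
λ = 2 n t / (m + ½) = 2034 / (m + ½) nm.
m=2: 813 nm (IR); m=3: 581 nm (visible); m=4: 452 nm (visible); m=5: 370 nm (UV).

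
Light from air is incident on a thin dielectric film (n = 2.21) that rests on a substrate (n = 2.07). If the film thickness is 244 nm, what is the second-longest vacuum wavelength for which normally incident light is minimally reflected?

539 nm

Top surface (1.0 → 2.21): reflection off a higher-index medium gives a half-wave phase shift.
Ray reflecting at the bottom interface goes from n = 2.21 toward n = 2.07: no phase shift.
Net: one phase inversion between the two reflected rays.
With one net inversion, destructive interference in reflection requires 2 n t = m λ.
λ = 2 n t / m. The second-longest wavelength is m = 2: λ = 2 × 2.21 × 244 / 2.00 = 539 nm.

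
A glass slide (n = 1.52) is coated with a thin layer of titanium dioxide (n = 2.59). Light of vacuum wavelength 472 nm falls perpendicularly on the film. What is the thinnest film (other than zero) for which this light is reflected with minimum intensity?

At the upper boundary (n = 1.0 to n = 2.59) the reflected ray undergoes a half-wave phase shift.
Ray reflecting at the bottom interface goes from n = 2.59 toward n = 1.52: no phase shift.
Exactly one π shift → a net half-wave offset.
For weak reflection here: 2 n t = m λ.
Minimum nonzero at m = 1: t = λ / (2 n) = 472 / (2 × 2.59) = 91.1 nm.

91.1 nm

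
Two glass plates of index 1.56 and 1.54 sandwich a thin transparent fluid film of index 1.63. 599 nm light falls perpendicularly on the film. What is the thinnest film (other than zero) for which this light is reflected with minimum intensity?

At the upper boundary (n = 1.56 to n = 1.63) the reflected ray undergoes a half-wave phase shift.
Ray reflecting at the bottom interface goes from n = 1.63 toward n = 1.54: no phase shift.
Net: one phase inversion between the two reflected rays.
So the condition for destructive reflection is 2 n t = m λ.
Minimum nonzero at m = 1: t = λ / (2 n) = 599 / (2 × 1.63) = 184 nm.

184 nm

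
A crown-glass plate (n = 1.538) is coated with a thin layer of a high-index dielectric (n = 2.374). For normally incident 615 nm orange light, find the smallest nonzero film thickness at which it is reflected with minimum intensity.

130 nm

Top surface (1.0 → 2.374): reflection off a higher-index medium gives a half-wave phase shift.
At the lower boundary (n = 2.374 to n = 1.538) the reflected ray undergoes no phase shift.
Exactly one π shift → a net half-wave offset.
So the condition for destructive reflection is 2 n t = m λ.
Minimum nonzero at m = 1: t = λ / (2 n) = 615 / (2 × 2.374) = 130 nm.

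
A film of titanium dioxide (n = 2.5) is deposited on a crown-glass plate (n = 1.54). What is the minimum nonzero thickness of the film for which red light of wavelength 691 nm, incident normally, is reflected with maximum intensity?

Top surface (1.0 → 2.5): reflection off a higher-index medium gives a half-wave phase shift.
Bottom surface (2.5 → 1.54): reflection off a lower-index medium gives no phase shift.
Net: one phase inversion between the two reflected rays.
With one net inversion, constructive interference in reflection requires 2 n t = (m + ½) λ.
Minimum at m = 0: t = λ / (4 n) = 691 / (4 × 2.5) = 69.1 nm.

69.1 nm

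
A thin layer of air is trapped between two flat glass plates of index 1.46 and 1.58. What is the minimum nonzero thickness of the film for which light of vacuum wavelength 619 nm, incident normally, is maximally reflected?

155 nm

At the upper boundary (n = 1.46 to n = 1.0) the reflected ray undergoes no phase shift.
At the lower boundary (n = 1.0 to n = 1.58) the reflected ray undergoes a half-wave phase shift.
Exactly one π shift → a net half-wave offset.
So the condition for constructive reflection is 2 n t = (m + ½) λ.
Minimum at m = 0: t = λ / (4 n) = 619 / (4 × 1.0) = 155 nm.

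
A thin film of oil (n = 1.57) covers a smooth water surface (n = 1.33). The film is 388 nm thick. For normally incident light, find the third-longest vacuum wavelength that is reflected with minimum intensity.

406 nm

Ray reflecting at the top interface goes from n = 1.0 toward n = 1.57: a half-wave phase shift.
Bottom surface (1.57 → 1.33): reflection off a lower-index medium gives no phase shift.
Net: one phase inversion between the two reflected rays.
For weak reflection here: 2 n t = m λ.
λ = 2 n t / m. The third-longest wavelength is m = 3: λ = 2 × 1.57 × 388 / 3.00 = 406 nm.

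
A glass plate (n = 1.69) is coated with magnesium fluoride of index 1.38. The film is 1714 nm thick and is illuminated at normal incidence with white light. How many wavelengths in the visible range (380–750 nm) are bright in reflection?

Ray reflecting at the top interface goes from n = 1.0 toward n = 1.38: a half-wave phase shift.
Bottom surface (1.38 → 1.69): reflection off a higher-index medium gives a half-wave phase shift.
Zero or two π shifts → no net half-wave offset.
So the condition for constructive reflection is 2 n t = m λ.
λ = 2 n t / m = 4731 / m nm.
m=6: 788 nm (IR); m=7: 676 nm (visible); m=8: 591 nm (visible); m=9: 526 nm (visible); m=10: 473 nm (visible); m=11: 430 nm (visible); m=12: 394 nm (visible); m=13: 364 nm (UV).

6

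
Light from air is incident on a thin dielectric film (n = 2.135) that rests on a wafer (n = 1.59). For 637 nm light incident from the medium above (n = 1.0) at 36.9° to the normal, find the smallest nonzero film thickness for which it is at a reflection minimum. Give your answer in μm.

0.155 μm

At the upper boundary (n = 1.0 to n = 2.135) the reflected ray undergoes a half-wave phase shift.
Bottom surface (2.135 → 1.59): reflection off a lower-index medium gives no phase shift.
Exactly one π shift → a net half-wave offset.
With one net inversion, destructive interference in reflection requires 2 n t cos θ_r = m λ.
Snell's law: 1.0 sin 36.9° = 2.135 sin θ_r → sin θ_r = 0.281, cos θ_r = 0.960.
Minimum nonzero at m = 1: t = λ / (2 n cos θ_r) = 637 / (2 × 2.135 × 0.960) = 155 nm.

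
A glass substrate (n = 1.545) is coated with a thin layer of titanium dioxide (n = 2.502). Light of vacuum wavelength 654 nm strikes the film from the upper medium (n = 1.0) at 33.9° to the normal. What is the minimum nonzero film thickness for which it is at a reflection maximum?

Top surface (1.0 → 2.502): reflection off a higher-index medium gives a half-wave phase shift.
Bottom surface (2.502 → 1.545): reflection off a lower-index medium gives no phase shift.
Exactly one π shift → a net half-wave offset.
So the condition for constructive reflection is 2 n t cos θ_r = (m + ½) λ.
Snell's law: 1.0 sin 33.9° = 2.502 sin θ_r → sin θ_r = 0.223, cos θ_r = 0.975.
Minimum at m = 0: t = λ / (4 n cos θ_r) = 654 / (4 × 2.502 × 0.975) = 67.0 nm.

67.0 nm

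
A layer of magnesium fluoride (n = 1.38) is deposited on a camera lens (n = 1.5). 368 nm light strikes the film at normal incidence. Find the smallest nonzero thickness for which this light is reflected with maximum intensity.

133 nm

Ray reflecting at the top interface goes from n = 1.0 toward n = 1.38: a half-wave phase shift.
At the lower boundary (n = 1.38 to n = 1.5) the reflected ray undergoes a half-wave phase shift.
The two reflections carry the same phase change, so no net offset.
For maximum reflection here: 2 n t = m λ.
The smallest nonzero thickness corresponds to m = 1: t = m λ / (2 n) = 1.00 × 368 / (2 × 1.38) = 133 nm.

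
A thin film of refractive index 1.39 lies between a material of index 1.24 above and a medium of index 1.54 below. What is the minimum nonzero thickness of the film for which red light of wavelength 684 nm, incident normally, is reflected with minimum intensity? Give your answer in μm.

0.123 μm

Ray reflecting at the top interface goes from n = 1.24 toward n = 1.39: a half-wave phase shift.
At the lower boundary (n = 1.39 to n = 1.54) the reflected ray undergoes a half-wave phase shift.
The two reflections carry the same phase change, so no net offset.
With no net inversion, destructive interference in reflection requires 2 n t = (m + ½) λ.
Minimum at m = 0: t = λ / (4 n) = 684 / (4 × 1.39) = 123 nm.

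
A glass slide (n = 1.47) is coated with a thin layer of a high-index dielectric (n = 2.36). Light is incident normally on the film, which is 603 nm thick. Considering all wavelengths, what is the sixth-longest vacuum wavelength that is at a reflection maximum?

Ray reflecting at the top interface goes from n = 1.0 toward n = 2.36: a half-wave phase shift.
At the lower boundary (n = 2.36 to n = 1.47) the reflected ray undergoes no phase shift.
Net: one phase inversion between the two reflected rays.
For strong reflection here: 2 n t = (m + ½) λ.
λ = 2 n t / (m + ½). The sixth-longest wavelength is m = 5: λ = 2 × 2.36 × 603 / 5.50 = 517 nm.

517 nm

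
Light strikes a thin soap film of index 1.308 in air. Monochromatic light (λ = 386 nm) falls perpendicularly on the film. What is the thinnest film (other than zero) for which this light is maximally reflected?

73.8 nm

Ray reflecting at the top interface goes from n = 1.0 toward n = 1.308: a half-wave phase shift.
Bottom surface (1.308 → 1.0): reflection off a lower-index medium gives no phase shift.
Exactly one π shift → a net half-wave offset.
For maximum reflection here: 2 n t = (m + ½) λ.
Minimum at m = 0: t = λ / (4 n) = 386 / (4 × 1.308) = 73.8 nm.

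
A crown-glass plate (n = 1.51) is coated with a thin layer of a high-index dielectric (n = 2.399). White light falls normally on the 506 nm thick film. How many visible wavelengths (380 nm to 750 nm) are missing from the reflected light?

Ray reflecting at the top interface goes from n = 1.0 toward n = 2.399: a half-wave phase shift.
Bottom surface (2.399 → 1.51): reflection off a lower-index medium gives no phase shift.
The two reflections differ by half a wavelength.
With one net inversion, destructive interference in reflection requires 2 n t = m λ.
λ = 2 n t / m = 2428 / m nm.
m=3: 809 nm (IR); m=4: 607 nm (visible); m=5: 486 nm (visible); m=6: 405 nm (visible); m=7: 347 nm (UV).

3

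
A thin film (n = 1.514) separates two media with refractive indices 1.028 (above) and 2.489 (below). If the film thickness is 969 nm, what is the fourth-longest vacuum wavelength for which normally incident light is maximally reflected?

734 nm

Ray reflecting at the top interface goes from n = 1.028 toward n = 1.514: a half-wave phase shift.
At the lower boundary (n = 1.514 to n = 2.489) the reflected ray undergoes a half-wave phase shift.
Zero or two π shifts → no net half-wave offset.
So the condition for constructive reflection is 2 n t = m λ.
λ = 2 n t / m. The fourth-longest wavelength is m = 4: λ = 2 × 1.514 × 969 / 4.00 = 734 nm.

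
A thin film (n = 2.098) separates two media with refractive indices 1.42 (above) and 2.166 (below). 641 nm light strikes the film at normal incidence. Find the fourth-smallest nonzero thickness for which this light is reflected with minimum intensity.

535 nm

Ray reflecting at the top interface goes from n = 1.42 toward n = 2.098: a half-wave phase shift.
At the lower boundary (n = 2.098 to n = 2.166) the reflected ray undergoes a half-wave phase shift.
Zero or two π shifts → no net half-wave offset.
So the condition for destructive reflection is 2 n t = (m + ½) λ.
The fourth-smallest nonzero thickness corresponds to m = 3: t = (m + ½) λ / (2 n) = 3.50 × 641 / (2 × 2.098) = 535 nm.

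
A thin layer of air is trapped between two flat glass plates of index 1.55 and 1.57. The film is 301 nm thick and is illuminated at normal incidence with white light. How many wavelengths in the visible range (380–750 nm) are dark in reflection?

Ray reflecting at the top interface goes from n = 1.55 toward n = 1.0: no phase shift.
Bottom surface (1.0 → 1.57): reflection off a higher-index medium gives a half-wave phase shift.
The two reflections differ by half a wavelength.
So the condition for destructive reflection is 2 n t = m λ.
λ = 2 n t / m = 602 / m nm.
m=1: 602 nm (visible); m=2: 301 nm (UV).

1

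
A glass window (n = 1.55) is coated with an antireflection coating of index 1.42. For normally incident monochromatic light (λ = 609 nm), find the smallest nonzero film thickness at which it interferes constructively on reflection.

At the upper boundary (n = 1.0 to n = 1.42) the reflected ray undergoes a half-wave phase shift.
At the lower boundary (n = 1.42 to n = 1.55) the reflected ray undergoes a half-wave phase shift.
Net: no relative phase inversion (both shifts match).
For maximum reflection here: 2 n t = m λ.
Minimum nonzero at m = 1: t = λ / (2 n) = 609 / (2 × 1.42) = 214 nm.

214 nm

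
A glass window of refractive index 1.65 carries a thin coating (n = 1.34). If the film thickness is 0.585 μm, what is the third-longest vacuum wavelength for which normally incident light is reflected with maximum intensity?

523 nm

Ray reflecting at the top interface goes from n = 1.0 toward n = 1.34: a half-wave phase shift.
At the lower boundary (n = 1.34 to n = 1.65) the reflected ray undergoes a half-wave phase shift.
Net: no relative phase inversion (both shifts match).
For strong reflection here: 2 n t = m λ.
λ = 2 n t / m. The third-longest wavelength is m = 3: λ = 2 × 1.34 × 585 / 3.00 = 523 nm.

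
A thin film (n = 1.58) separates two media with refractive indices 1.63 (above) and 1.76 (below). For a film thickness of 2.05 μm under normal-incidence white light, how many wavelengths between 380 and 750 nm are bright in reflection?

Top surface (1.63 → 1.58): reflection off a lower-index medium gives no phase shift.
Bottom surface (1.58 → 1.76): reflection off a higher-index medium gives a half-wave phase shift.
Exactly one π shift → a net half-wave offset.
For strong reflection here: 2 n t = (m + ½) λ.
λ = 2 n t / (m + ½) = 6478 / (m + ½) nm.
m=8: 762 nm (IR); m=9: 682 nm (visible); m=10: 617 nm (visible); m=11: 563 nm (visible); m=12: 518 nm (visible); m=13: 480 nm (visible); m=14: 447 nm (visible); m=15: 418 nm (visible); m=16: 393 nm (visible); m=17: 370 nm (UV).

8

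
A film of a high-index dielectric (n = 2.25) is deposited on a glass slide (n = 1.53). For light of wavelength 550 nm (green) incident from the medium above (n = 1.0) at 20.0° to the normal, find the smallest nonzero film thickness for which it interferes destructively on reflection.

124 nm

Top surface (1.0 → 2.25): reflection off a higher-index medium gives a half-wave phase shift.
Ray reflecting at the bottom interface goes from n = 2.25 toward n = 1.53: no phase shift.
Exactly one π shift → a net half-wave offset.
For weak reflection here: 2 n t cos θ_r = m λ.
Snell's law: 1.0 sin 20.0° = 2.25 sin θ_r → sin θ_r = 0.152, cos θ_r = 0.988.
Minimum nonzero at m = 1: t = λ / (2 n cos θ_r) = 550 / (2 × 2.25 × 0.988) = 124 nm.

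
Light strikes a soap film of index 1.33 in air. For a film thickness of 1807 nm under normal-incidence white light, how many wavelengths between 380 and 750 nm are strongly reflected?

7

Ray reflecting at the top interface goes from n = 1.0 toward n = 1.33: a half-wave phase shift.
Bottom surface (1.33 → 1.0): reflection off a lower-index medium gives no phase shift.
Exactly one π shift → a net half-wave offset.
For strong reflection here: 2 n t = (m + ½) λ.
λ = 2 n t / (m + ½) = 4807 / (m + ½) nm.
m=5: 874 nm (IR); m=6: 739 nm (visible); m=7: 641 nm (visible); m=8: 565 nm (visible); m=9: 506 nm (visible); m=10: 458 nm (visible); m=11: 418 nm (visible); m=12: 385 nm (visible); m=13: 356 nm (UV).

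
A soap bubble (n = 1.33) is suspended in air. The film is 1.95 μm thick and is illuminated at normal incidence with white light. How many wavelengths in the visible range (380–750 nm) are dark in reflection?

Ray reflecting at the top interface goes from n = 1.0 toward n = 1.33: a half-wave phase shift.
Bottom surface (1.33 → 1.0): reflection off a lower-index medium gives no phase shift.
Net: one phase inversion between the two reflected rays.
For minimum reflection here: 2 n t = m λ.
λ = 2 n t / m = 5187 / m nm.
m=6: 865 nm (IR); m=7: 741 nm (visible); m=8: 648 nm (visible); m=9: 576 nm (visible); m=10: 519 nm (visible); m=11: 472 nm (visible); m=12: 432 nm (visible); m=13: 399 nm (visible); m=14: 371 nm (UV).

7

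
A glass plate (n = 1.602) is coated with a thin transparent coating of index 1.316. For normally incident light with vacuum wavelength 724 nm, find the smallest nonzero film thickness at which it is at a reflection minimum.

Ray reflecting at the top interface goes from n = 1.0 toward n = 1.316: a half-wave phase shift.
Ray reflecting at the bottom interface goes from n = 1.316 toward n = 1.602: a half-wave phase shift.
Net: no relative phase inversion (both shifts match).
So the condition for destructive reflection is 2 n t = (m + ½) λ.
Minimum at m = 0: t = λ / (4 n) = 724 / (4 × 1.316) = 138 nm.

138 nm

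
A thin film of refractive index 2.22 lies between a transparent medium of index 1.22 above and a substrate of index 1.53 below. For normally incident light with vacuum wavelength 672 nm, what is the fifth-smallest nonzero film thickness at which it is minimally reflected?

At the upper boundary (n = 1.22 to n = 2.22) the reflected ray undergoes a half-wave phase shift.
Bottom surface (2.22 → 1.53): reflection off a lower-index medium gives no phase shift.
The two reflections differ by half a wavelength.
So the condition for destructive reflection is 2 n t = m λ.
The fifth-smallest nonzero thickness corresponds to m = 5: t = m λ / (2 n) = 5.00 × 672 / (2 × 2.22) = 757 nm.

757 nm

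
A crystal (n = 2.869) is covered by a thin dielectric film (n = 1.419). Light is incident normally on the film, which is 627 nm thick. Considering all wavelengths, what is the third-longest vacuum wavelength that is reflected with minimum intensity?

Top surface (1.0 → 1.419): reflection off a higher-index medium gives a half-wave phase shift.
At the lower boundary (n = 1.419 to n = 2.869) the reflected ray undergoes a half-wave phase shift.
Zero or two π shifts → no net half-wave offset.
For minimum reflection here: 2 n t = (m + ½) λ.
λ = 2 n t / (m + ½). The third-longest wavelength is m = 2: λ = 2 × 1.419 × 627 / 2.50 = 712 nm.

712 nm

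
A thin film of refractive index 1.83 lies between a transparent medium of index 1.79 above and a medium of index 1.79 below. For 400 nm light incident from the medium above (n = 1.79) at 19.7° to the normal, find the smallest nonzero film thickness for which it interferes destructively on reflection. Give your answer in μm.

At the upper boundary (n = 1.79 to n = 1.83) the reflected ray undergoes a half-wave phase shift.
At the lower boundary (n = 1.83 to n = 1.79) the reflected ray undergoes no phase shift.
The two reflections differ by half a wavelength.
For dark reflection here: 2 n t cos θ_r = m λ.
Snell's law: 1.79 sin 19.7° = 1.83 sin θ_r → sin θ_r = 0.330, cos θ_r = 0.944.
Minimum nonzero at m = 1: t = λ / (2 n cos θ_r) = 400 / (2 × 1.83 × 0.944) = 116 nm.

0.116 μm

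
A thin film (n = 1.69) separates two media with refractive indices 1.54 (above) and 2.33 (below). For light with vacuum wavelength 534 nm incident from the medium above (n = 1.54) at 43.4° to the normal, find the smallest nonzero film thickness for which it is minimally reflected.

101 nm

Top surface (1.54 → 1.69): reflection off a higher-index medium gives a half-wave phase shift.
At the lower boundary (n = 1.69 to n = 2.33) the reflected ray undergoes a half-wave phase shift.
Net: no relative phase inversion (both shifts match).
For minimum reflection here: 2 n t cos θ_r = (m + ½) λ.
Snell's law: 1.54 sin 43.4° = 1.69 sin θ_r → sin θ_r = 0.626, cos θ_r = 0.780.
Minimum at m = 0: t = λ / (4 n cos θ_r) = 534 / (4 × 1.69 × 0.780) = 101 nm.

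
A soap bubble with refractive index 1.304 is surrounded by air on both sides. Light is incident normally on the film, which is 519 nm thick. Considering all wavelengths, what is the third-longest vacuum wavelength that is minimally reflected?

451 nm

At the upper boundary (n = 1.0 to n = 1.304) the reflected ray undergoes a half-wave phase shift.
Ray reflecting at the bottom interface goes from n = 1.304 toward n = 1.0: no phase shift.
Exactly one π shift → a net half-wave offset.
With one net inversion, destructive interference in reflection requires 2 n t = m λ.
λ = 2 n t / m. The third-longest wavelength is m = 3: λ = 2 × 1.304 × 519 / 3.00 = 451 nm.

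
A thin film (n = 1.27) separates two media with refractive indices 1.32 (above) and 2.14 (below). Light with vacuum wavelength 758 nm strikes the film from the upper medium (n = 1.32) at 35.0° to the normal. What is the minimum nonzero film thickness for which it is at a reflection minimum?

372 nm

Top surface (1.32 → 1.27): reflection off a lower-index medium gives no phase shift.
Ray reflecting at the bottom interface goes from n = 1.27 toward n = 2.14: a half-wave phase shift.
Exactly one π shift → a net half-wave offset.
For minimum reflection here: 2 n t cos θ_r = m λ.
Snell's law: 1.32 sin 35.0° = 1.27 sin θ_r → sin θ_r = 0.596, cos θ_r = 0.803.
Minimum nonzero at m = 1: t = λ / (2 n cos θ_r) = 758 / (2 × 1.27 × 0.803) = 372 nm.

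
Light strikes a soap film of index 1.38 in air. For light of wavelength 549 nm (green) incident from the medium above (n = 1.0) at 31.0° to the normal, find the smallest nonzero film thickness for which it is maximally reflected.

107 nm

Ray reflecting at the top interface goes from n = 1.0 toward n = 1.38: a half-wave phase shift.
At the lower boundary (n = 1.38 to n = 1.0) the reflected ray undergoes no phase shift.
The two reflections differ by half a wavelength.
For bright reflection here: 2 n t cos θ_r = (m + ½) λ.
Snell's law: 1.0 sin 31.0° = 1.38 sin θ_r → sin θ_r = 0.373, cos θ_r = 0.928.
Minimum at m = 0: t = λ / (4 n cos θ_r) = 549 / (4 × 1.38 × 0.928) = 107 nm.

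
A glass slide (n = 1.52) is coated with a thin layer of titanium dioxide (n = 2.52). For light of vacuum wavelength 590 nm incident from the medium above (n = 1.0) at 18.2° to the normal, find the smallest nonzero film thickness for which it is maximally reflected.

Top surface (1.0 → 2.52): reflection off a higher-index medium gives a half-wave phase shift.
At the lower boundary (n = 2.52 to n = 1.52) the reflected ray undergoes no phase shift.
Exactly one π shift → a net half-wave offset.
With one net inversion, constructive interference in reflection requires 2 n t cos θ_r = (m + ½) λ.
Snell's law: 1.0 sin 18.2° = 2.52 sin θ_r → sin θ_r = 0.124, cos θ_r = 0.992.
Minimum at m = 0: t = λ / (4 n cos θ_r) = 590 / (4 × 2.52 × 0.992) = 59.0 nm.

59.0 nm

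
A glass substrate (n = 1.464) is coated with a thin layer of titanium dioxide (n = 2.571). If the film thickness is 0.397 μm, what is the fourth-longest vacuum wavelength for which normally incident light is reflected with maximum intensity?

583 nm

At the upper boundary (n = 1.0 to n = 2.571) the reflected ray undergoes a half-wave phase shift.
At the lower boundary (n = 2.571 to n = 1.464) the reflected ray undergoes no phase shift.
Net: one phase inversion between the two reflected rays.
For bright reflection here: 2 n t = (m + ½) λ.
λ = 2 n t / (m + ½). The fourth-longest wavelength is m = 3: λ = 2 × 2.571 × 397 / 3.50 = 583 nm.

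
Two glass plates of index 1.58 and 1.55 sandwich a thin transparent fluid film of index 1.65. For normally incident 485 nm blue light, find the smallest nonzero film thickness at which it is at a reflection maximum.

73.5 nm

Ray reflecting at the top interface goes from n = 1.58 toward n = 1.65: a half-wave phase shift.
At the lower boundary (n = 1.65 to n = 1.55) the reflected ray undergoes no phase shift.
The two reflections differ by half a wavelength.
For maximum reflection here: 2 n t = (m + ½) λ.
Minimum at m = 0: t = λ / (4 n) = 485 / (4 × 1.65) = 73.5 nm.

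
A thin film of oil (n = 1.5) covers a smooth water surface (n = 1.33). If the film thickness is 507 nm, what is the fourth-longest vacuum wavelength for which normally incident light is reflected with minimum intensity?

Ray reflecting at the top interface goes from n = 1.0 toward n = 1.5: a half-wave phase shift.
Ray reflecting at the bottom interface goes from n = 1.5 toward n = 1.33: no phase shift.
Exactly one π shift → a net half-wave offset.
So the condition for destructive reflection is 2 n t = m λ.
λ = 2 n t / m. The fourth-longest wavelength is m = 4: λ = 2 × 1.5 × 507 / 4.00 = 380 nm.

380 nm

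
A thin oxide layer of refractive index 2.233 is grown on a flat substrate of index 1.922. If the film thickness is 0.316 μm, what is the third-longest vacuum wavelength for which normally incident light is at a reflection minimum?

Top surface (1.0 → 2.233): reflection off a higher-index medium gives a half-wave phase shift.
Ray reflecting at the bottom interface goes from n = 2.233 toward n = 1.922: no phase shift.
Net: one phase inversion between the two reflected rays.
So the condition for destructive reflection is 2 n t = m λ.
λ = 2 n t / m. The third-longest wavelength is m = 3: λ = 2 × 2.233 × 316 / 3.00 = 470 nm.

470 nm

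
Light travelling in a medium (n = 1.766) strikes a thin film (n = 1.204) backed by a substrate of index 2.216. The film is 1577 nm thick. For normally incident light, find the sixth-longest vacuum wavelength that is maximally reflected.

690 nm

Top surface (1.766 → 1.204): reflection off a lower-index medium gives no phase shift.
Bottom surface (1.204 → 2.216): reflection off a higher-index medium gives a half-wave phase shift.
The two reflections differ by half a wavelength.
For bright reflection here: 2 n t = (m + ½) λ.
λ = 2 n t / (m + ½). The sixth-longest wavelength is m = 5: λ = 2 × 1.204 × 1577 / 5.50 = 690 nm.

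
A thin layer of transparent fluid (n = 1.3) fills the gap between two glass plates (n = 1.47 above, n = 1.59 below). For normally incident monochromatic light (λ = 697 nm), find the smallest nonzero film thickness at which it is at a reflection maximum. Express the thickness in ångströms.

At the upper boundary (n = 1.47 to n = 1.3) the reflected ray undergoes no phase shift.
At the lower boundary (n = 1.3 to n = 1.59) the reflected ray undergoes a half-wave phase shift.
The two reflections differ by half a wavelength.
For bright reflection here: 2 n t = (m + ½) λ.
Minimum at m = 0: t = λ / (4 n) = 697 / (4 × 1.3) = 134 nm.

1340 Å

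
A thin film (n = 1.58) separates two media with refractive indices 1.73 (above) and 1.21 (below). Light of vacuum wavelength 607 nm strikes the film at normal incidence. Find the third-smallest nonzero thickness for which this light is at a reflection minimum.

At the upper boundary (n = 1.73 to n = 1.58) the reflected ray undergoes no phase shift.
At the lower boundary (n = 1.58 to n = 1.21) the reflected ray undergoes no phase shift.
The two reflections carry the same phase change, so no net offset.
So the condition for destructive reflection is 2 n t = (m + ½) λ.
The third-smallest nonzero thickness corresponds to m = 2: t = (m + ½) λ / (2 n) = 2.50 × 607 / (2 × 1.58) = 480 nm.

480 nm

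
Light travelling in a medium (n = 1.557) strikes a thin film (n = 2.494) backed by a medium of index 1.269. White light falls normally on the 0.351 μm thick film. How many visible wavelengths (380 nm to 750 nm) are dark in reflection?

At the upper boundary (n = 1.557 to n = 2.494) the reflected ray undergoes a half-wave phase shift.
At the lower boundary (n = 2.494 to n = 1.269) the reflected ray undergoes no phase shift.
Net: one phase inversion between the two reflected rays.
With one net inversion, destructive interference in reflection requires 2 n t = m λ.
λ = 2 n t / m = 1751 / m nm.
m=2: 875 nm (IR); m=3: 584 nm (visible); m=4: 438 nm (visible); m=5: 350 nm (UV).

2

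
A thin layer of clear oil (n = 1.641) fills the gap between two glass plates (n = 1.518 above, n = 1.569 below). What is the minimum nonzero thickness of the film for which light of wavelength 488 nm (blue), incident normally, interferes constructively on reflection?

Top surface (1.518 → 1.641): reflection off a higher-index medium gives a half-wave phase shift.
At the lower boundary (n = 1.641 to n = 1.569) the reflected ray undergoes no phase shift.
Exactly one π shift → a net half-wave offset.
So the condition for constructive reflection is 2 n t = (m + ½) λ.
Minimum at m = 0: t = λ / (4 n) = 488 / (4 × 1.641) = 74.3 nm.

74.3 nm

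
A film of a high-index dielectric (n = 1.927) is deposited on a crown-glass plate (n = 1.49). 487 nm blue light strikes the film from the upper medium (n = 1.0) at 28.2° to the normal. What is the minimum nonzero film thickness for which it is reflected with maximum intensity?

65.2 nm

Ray reflecting at the top interface goes from n = 1.0 toward n = 1.927: a half-wave phase shift.
Bottom surface (1.927 → 1.49): reflection off a lower-index medium gives no phase shift.
Exactly one π shift → a net half-wave offset.
For bright reflection here: 2 n t cos θ_r = (m + ½) λ.
Snell's law: 1.0 sin 28.2° = 1.927 sin θ_r → sin θ_r = 0.245, cos θ_r = 0.969.
Minimum at m = 0: t = λ / (4 n cos θ_r) = 487 / (4 × 1.927 × 0.969) = 65.2 nm.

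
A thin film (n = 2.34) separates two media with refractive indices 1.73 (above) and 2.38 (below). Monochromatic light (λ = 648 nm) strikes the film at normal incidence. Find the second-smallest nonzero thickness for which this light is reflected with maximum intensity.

277 nm

Ray reflecting at the top interface goes from n = 1.73 toward n = 2.34: a half-wave phase shift.
Ray reflecting at the bottom interface goes from n = 2.34 toward n = 2.38: a half-wave phase shift.
Net: no relative phase inversion (both shifts match).
For bright reflection here: 2 n t = m λ.
The second-smallest nonzero thickness corresponds to m = 2: t = m λ / (2 n) = 2.00 × 648 / (2 × 2.34) = 277 nm.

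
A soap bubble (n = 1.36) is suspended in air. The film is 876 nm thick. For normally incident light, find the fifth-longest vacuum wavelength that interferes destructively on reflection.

At the upper boundary (n = 1.0 to n = 1.36) the reflected ray undergoes a half-wave phase shift.
Bottom surface (1.36 → 1.0): reflection off a lower-index medium gives no phase shift.
Net: one phase inversion between the two reflected rays.
So the condition for destructive reflection is 2 n t = m λ.
λ = 2 n t / m. The fifth-longest wavelength is m = 5: λ = 2 × 1.36 × 876 / 5.00 = 477 nm.

477 nm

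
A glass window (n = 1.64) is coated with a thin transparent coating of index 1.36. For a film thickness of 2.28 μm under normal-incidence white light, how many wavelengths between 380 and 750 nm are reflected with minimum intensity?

8

Top surface (1.0 → 1.36): reflection off a higher-index medium gives a half-wave phase shift.
At the lower boundary (n = 1.36 to n = 1.64) the reflected ray undergoes a half-wave phase shift.
Zero or two π shifts → no net half-wave offset.
With no net inversion, destructive interference in reflection requires 2 n t = (m + ½) λ.
λ = 2 n t / (m + ½) = 6202 / (m + ½) nm.
m=7: 827 nm (IR); m=8: 730 nm (visible); m=9: 653 nm (visible); m=10: 591 nm (visible); m=11: 539 nm (visible); m=12: 496 nm (visible); m=13: 459 nm (visible); m=14: 428 nm (visible); m=15: 400 nm (visible); m=16: 376 nm (UV).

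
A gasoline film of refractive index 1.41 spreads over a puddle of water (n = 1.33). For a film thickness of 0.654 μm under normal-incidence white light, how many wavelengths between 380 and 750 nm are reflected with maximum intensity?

3

Ray reflecting at the top interface goes from n = 1.0 toward n = 1.41: a half-wave phase shift.
At the lower boundary (n = 1.41 to n = 1.33) the reflected ray undergoes no phase shift.
The two reflections differ by half a wavelength.
With one net inversion, constructive interference in reflection requires 2 n t = (m + ½) λ.
λ = 2 n t / (m + ½) = 1844 / (m + ½) nm.
m=1: 1230 nm (IR); m=2: 738 nm (visible); m=3: 527 nm (visible); m=4: 410 nm (visible); m=5: 335 nm (UV).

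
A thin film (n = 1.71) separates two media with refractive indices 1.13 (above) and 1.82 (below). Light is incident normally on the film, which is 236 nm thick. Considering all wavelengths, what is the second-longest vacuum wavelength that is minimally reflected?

538 nm

Top surface (1.13 → 1.71): reflection off a higher-index medium gives a half-wave phase shift.
Bottom surface (1.71 → 1.82): reflection off a higher-index medium gives a half-wave phase shift.
Net: no relative phase inversion (both shifts match).
So the condition for destructive reflection is 2 n t = (m + ½) λ.
λ = 2 n t / (m + ½). The second-longest wavelength is m = 1: λ = 2 × 1.71 × 236 / 1.50 = 538 nm.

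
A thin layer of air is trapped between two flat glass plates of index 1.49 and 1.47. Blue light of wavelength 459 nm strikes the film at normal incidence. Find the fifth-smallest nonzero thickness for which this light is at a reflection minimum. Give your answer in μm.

Ray reflecting at the top interface goes from n = 1.49 toward n = 1.0: no phase shift.
Bottom surface (1.0 → 1.47): reflection off a higher-index medium gives a half-wave phase shift.
The two reflections differ by half a wavelength.
For dark reflection here: 2 n t = m λ.
The fifth-smallest nonzero thickness corresponds to m = 5: t = m λ / (2 n) = 5.00 × 459 / (2 × 1.0) = 1148 nm.

1.15 μm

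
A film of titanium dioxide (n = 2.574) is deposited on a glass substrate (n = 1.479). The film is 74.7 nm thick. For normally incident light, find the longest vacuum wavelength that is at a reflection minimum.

385 nm

Ray reflecting at the top interface goes from n = 1.0 toward n = 2.574: a half-wave phase shift.
Bottom surface (2.574 → 1.479): reflection off a lower-index medium gives no phase shift.
The two reflections differ by half a wavelength.
For dark reflection here: 2 n t = m λ.
λ = 2 n t / m. The longest wavelength is m = 1: λ = 2 × 2.574 × 74.7 / 1.00 = 385 nm.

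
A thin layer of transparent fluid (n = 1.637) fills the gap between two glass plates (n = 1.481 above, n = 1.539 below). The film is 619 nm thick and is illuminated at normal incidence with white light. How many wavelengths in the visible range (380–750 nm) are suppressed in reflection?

3

At the upper boundary (n = 1.481 to n = 1.637) the reflected ray undergoes a half-wave phase shift.
At the lower boundary (n = 1.637 to n = 1.539) the reflected ray undergoes no phase shift.
The two reflections differ by half a wavelength.
So the condition for destructive reflection is 2 n t = m λ.
λ = 2 n t / m = 2027 / m nm.
m=2: 1013 nm (IR); m=3: 676 nm (visible); m=4: 507 nm (visible); m=5: 405 nm (visible); m=6: 338 nm (UV).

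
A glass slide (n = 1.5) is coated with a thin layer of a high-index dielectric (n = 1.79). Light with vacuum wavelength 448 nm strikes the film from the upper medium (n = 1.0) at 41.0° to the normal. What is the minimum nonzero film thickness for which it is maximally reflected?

Top surface (1.0 → 1.79): reflection off a higher-index medium gives a half-wave phase shift.
Ray reflecting at the bottom interface goes from n = 1.79 toward n = 1.5: no phase shift.
Exactly one π shift → a net half-wave offset.
With one net inversion, constructive interference in reflection requires 2 n t cos θ_r = (m + ½) λ.
Snell's law: 1.0 sin 41.0° = 1.79 sin θ_r → sin θ_r = 0.367, cos θ_r = 0.930.
Minimum at m = 0: t = λ / (4 n cos θ_r) = 448 / (4 × 1.79 × 0.930) = 67.2 nm.

67.2 nm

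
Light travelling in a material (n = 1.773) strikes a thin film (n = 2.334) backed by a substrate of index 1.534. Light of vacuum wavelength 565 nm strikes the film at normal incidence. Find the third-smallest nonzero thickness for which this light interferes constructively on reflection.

303 nm

At the upper boundary (n = 1.773 to n = 2.334) the reflected ray undergoes a half-wave phase shift.
At the lower boundary (n = 2.334 to n = 1.534) the reflected ray undergoes no phase shift.
Exactly one π shift → a net half-wave offset.
So the condition for constructive reflection is 2 n t = (m + ½) λ.
The third-smallest nonzero thickness corresponds to m = 2: t = (m + ½) λ / (2 n) = 2.50 × 565 / (2 × 2.334) = 303 nm.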